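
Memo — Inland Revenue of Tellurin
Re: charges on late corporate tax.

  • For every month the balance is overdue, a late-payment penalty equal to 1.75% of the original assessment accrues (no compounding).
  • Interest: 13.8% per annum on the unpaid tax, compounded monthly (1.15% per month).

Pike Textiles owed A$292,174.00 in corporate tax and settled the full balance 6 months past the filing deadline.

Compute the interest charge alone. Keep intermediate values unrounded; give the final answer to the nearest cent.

A$20,748.57

Interest: A$292,174.00 × ((1 + 0.0115)^6 − 1) = A$292,174.00 × 0.0710144… = A$20,748.5704…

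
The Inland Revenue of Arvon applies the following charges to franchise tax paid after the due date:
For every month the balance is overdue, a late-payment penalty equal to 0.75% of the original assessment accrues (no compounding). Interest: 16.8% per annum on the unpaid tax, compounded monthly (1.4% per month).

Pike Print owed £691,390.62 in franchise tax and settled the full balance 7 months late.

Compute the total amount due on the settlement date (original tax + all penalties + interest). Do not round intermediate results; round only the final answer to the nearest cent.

Late-payment penalty = 0.75% × £691,390.62 × 7 mo = £36,298.01…
Interest: £691,390.62 × ((1 + 0.014)^7 − 1) = £691,390.62 × 0.1022134… = £70,669.3832…
Total = £691,390.62 + £36,298.0076… + £70,669.3832… = £798,358.01

£798,358.01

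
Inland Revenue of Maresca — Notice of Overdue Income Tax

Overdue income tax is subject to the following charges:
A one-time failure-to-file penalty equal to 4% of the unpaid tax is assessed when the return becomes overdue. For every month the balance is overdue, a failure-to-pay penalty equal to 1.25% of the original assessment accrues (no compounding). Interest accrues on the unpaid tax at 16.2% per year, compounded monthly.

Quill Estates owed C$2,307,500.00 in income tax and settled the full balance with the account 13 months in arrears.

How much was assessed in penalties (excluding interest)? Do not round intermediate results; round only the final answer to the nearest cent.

C$467,268.75

Failure-to-file penalty: 4% × C$2,307,500.00 = C$92,300.00
Failure-to-pay penalty = 1.25% × C$2,307,500.00 × 13 mo = C$374,968.75
Total penalty = C$92,300.00 + C$374,968.75 = C$467,268.75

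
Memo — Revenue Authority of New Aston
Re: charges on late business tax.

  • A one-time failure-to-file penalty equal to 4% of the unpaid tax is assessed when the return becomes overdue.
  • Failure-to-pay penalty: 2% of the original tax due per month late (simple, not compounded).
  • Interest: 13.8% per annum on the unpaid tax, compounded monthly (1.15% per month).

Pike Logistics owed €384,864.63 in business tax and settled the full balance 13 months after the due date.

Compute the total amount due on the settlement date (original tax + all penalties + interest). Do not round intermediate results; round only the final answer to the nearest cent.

Failure-to-file penalty: 4% × €384,864.63 = €15,394.59…
Failure-to-pay penalty: 13 × 2% × €384,864.63 = €100,064.80…
Interest: €384,864.63 × ((1 + 0.0115)^13 − 1) = €384,864.63 × 0.1602632… = €61,679.6520…
Total = €384,864.63 + €115,459.3890 + €61,679.6520… = €562,003.67

€562,003.67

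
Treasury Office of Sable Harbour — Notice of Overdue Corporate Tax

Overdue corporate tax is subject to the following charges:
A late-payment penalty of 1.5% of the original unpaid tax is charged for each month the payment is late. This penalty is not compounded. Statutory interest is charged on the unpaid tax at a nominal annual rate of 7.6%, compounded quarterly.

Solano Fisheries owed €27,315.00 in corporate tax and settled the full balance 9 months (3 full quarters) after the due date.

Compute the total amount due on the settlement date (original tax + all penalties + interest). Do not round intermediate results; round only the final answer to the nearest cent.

€32,589.25

Late-payment penalty: 9 × 1.5% × €27,315.00 = €3,687.53…
Interest (7.6%/yr ÷ 4 = 1.9%/quarter): €27,315.00 × ((1 + 0.019)^3 − 1) = €1,586.7245…
Total = €27,315.00 + €3,687.5250 + €1,586.7245… = €32,589.25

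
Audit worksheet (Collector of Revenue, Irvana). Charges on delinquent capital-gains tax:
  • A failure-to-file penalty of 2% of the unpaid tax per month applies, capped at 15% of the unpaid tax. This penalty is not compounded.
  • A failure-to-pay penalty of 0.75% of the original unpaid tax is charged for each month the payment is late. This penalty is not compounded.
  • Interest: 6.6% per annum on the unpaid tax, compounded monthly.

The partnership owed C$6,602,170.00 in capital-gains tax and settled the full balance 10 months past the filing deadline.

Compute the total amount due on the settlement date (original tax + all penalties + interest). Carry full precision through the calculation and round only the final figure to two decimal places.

C$8,459,897.89

Failure-to-file: 10 × 2% × C$6,602,170.00 = C$1,320,434.00, capped at 15% × C$6,602,170.00 = C$990,325.50
Failure-to-pay penalty = 0.75% × C$6,602,170.00 × 10 mo = C$495,162.75
Interest (6.6%/yr ÷ 12 = 0.55%/month): C$6,602,170.00 × ((1 + 0.0055)^10 − 1) = C$372,239.6433…
Total = C$6,602,170.00 + C$1,485,488.2500 + C$372,239.6433… = C$8,459,897.89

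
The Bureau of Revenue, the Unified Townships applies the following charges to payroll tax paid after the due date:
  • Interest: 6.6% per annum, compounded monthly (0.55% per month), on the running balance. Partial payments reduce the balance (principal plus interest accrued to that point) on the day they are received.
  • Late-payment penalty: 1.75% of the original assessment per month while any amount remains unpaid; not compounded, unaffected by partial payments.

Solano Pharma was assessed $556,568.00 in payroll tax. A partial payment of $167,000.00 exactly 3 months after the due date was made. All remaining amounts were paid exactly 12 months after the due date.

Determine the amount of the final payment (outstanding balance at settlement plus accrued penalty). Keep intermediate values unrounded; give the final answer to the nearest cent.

Balance at month 3: $556,568.0000 × (1 + 0.0055)^3 = $565,801.9731…
After $167,000.00 payment: $565,801.9731… − $167,000.00 = $398,801.9731…
Balance at month 12: $398,801.9731… × (1 + 0.0055)^9 = $418,982.5859…
Penalty: 12 × 1.75% × $556,568.00 = $116,879.28
Final settlement = outstanding balance + penalty = $418,982.5859… + $116,879.28 = $535,861.87

$535,861.87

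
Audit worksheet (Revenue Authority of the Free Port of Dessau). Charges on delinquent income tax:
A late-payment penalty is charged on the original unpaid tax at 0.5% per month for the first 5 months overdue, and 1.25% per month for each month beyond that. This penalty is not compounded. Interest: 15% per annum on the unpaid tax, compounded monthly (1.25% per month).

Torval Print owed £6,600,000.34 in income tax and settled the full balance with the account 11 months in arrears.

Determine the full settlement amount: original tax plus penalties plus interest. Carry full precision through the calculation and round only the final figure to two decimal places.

£8,226,400.24

Penalty, months 1–5: 5 × 0.5% × £6,600,000.34 = £165,000.01…
Penalty, months 6–11: 6 × 1.25% × £6,600,000.34 = £495,000.03…
Interest: £6,600,000.34 × ((1 + 0.0125)^11 − 1) = £6,600,000.34 × 0.1464242… = £966,399.8690…
Total = £6,600,000.34 + £660,000.0340 + £966,399.8690… = £8,226,400.24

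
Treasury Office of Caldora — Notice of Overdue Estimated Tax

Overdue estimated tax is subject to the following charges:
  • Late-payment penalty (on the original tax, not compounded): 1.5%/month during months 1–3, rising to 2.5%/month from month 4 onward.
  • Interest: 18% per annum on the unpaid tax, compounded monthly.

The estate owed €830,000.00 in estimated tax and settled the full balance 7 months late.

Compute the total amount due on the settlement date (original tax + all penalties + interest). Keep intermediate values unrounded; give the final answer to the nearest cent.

Penalty, months 1–3: 3 × 1.5% × €830,000.00 = €37,350.00
Penalty, months 4–7: 4 × 2.5% × €830,000.00 = €83,000.00
Interest (18%/yr ÷ 12 = 1.5%/month): €830,000.00 × ((1 + 0.015)^7 − 1) = €91,171.2777…
Total = €830,000.00 + €120,350.0000 + €91,171.2777… = €1,041,521.28

€1,041,521.28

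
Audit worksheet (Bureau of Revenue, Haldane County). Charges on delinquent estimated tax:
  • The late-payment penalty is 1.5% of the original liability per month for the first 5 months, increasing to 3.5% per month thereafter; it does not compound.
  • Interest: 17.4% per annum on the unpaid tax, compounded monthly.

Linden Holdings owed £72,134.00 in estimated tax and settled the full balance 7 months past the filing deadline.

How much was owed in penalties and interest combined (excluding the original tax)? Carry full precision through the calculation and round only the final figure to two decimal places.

Penalty, months 1–5: 5 × 1.5% × £72,134.00 = £5,410.05
Penalty, months 6–7: 2 × 3.5% × £72,134.00 = £5,049.38
Interest (17.4%/yr ÷ 12 = 1.45%/month): £72,134.00 × ((1 + 0.0145)^7 − 1) = £7,647.9001…
Penalties + interest = £10,459.4300 + £7,647.9001… = £18,107.33

£18,107.33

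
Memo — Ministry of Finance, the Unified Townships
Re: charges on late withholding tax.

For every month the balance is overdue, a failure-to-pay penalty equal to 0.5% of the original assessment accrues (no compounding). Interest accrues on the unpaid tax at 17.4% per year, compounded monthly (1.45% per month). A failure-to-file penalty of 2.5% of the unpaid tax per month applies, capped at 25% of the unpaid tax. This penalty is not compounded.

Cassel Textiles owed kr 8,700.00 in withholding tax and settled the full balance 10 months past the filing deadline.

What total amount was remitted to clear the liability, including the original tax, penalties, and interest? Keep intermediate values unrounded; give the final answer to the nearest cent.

Failure-to-file: 10 × 2.5% × kr 8,700.00 = kr 2,175.00, capped at 25% × kr 8,700.00 = kr 2,175.00
Failure-to-pay penalty: 10 × 0.5% × kr 8,700.00 = kr 435.00
Interest: kr 8,700.00 × ((1 + 0.0145)^10 − 1) = kr 8,700.00 × 0.1548365… = kr 1,347.0778…
Total = kr 8,700.00 + kr 2,610.0000 + kr 1,347.0778… = kr 12,657.08

kr 12,657.08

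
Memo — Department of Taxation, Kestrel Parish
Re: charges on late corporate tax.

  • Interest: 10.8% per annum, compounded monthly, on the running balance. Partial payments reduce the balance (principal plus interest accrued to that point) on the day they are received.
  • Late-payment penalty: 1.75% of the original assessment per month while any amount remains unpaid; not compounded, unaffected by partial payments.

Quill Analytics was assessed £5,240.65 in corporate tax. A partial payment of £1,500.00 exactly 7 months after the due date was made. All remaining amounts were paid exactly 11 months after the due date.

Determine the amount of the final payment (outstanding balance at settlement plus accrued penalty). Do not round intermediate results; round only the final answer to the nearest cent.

£5,237.56

Monthly rate = 10.8% ÷ 12 = 0.9%
Balance at month 7: £5,240.6500 × (1 + 0.009)^7 = £5,579.8602…
After £1,500.00 payment: £5,579.8602… − £1,500.00 = £4,079.8602…
Balance at month 11: £4,079.8602… × (1 + 0.009)^4 = £4,228.7299…
Penalty: 11 × 1.75% × £5,240.65 = £1,008.83…
Final settlement = outstanding balance + penalty = £4,228.7299… + £1,008.83… = £5,237.56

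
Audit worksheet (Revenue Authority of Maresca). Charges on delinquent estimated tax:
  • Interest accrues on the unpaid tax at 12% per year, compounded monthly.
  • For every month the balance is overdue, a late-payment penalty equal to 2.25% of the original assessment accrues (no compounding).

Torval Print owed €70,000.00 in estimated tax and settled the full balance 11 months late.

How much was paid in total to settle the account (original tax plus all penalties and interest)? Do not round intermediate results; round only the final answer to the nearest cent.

Late-payment penalty = 2.25% × €70,000.00 × 11 mo = €17,325.00
Interest (12%/yr ÷ 12 = 1%/month): €70,000.00 × ((1 + 0.01)^11 − 1) = €8,096.7843…
Total = €70,000.00 + €17,325.0000 + €8,096.7843… = €95,421.78

€95,421.78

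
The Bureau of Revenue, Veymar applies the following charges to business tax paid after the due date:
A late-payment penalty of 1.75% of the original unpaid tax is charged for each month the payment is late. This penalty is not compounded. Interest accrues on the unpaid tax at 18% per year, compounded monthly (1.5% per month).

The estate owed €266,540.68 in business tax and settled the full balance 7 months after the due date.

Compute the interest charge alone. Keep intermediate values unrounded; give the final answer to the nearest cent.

Interest: €266,540.68 × ((1 + 0.015)^7 − 1) = €266,540.68 × 0.1098449… = €29,278.1378…

€29,278.14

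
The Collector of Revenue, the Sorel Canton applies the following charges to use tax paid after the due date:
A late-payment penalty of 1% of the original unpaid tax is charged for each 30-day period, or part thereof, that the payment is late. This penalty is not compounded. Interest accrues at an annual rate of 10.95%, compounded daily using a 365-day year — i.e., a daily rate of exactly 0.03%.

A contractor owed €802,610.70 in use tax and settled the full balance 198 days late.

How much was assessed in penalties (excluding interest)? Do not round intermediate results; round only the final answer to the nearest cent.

Penalty periods: ⌈198/30⌉ = 7; penalty = 7 × 1% × €802,610.70 = €56,182.75…

€56,182.75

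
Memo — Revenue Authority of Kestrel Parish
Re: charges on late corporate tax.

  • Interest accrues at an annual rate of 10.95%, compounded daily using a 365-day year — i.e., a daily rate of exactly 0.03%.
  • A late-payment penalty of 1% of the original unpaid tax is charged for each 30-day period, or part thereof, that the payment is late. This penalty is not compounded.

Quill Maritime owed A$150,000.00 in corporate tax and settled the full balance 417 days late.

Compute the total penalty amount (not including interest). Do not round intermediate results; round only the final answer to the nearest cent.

A$21,000.00

Penalty periods: ⌈417/30⌉ = 14; penalty = 14 × 1% × A$150,000.00 = A$21,000.00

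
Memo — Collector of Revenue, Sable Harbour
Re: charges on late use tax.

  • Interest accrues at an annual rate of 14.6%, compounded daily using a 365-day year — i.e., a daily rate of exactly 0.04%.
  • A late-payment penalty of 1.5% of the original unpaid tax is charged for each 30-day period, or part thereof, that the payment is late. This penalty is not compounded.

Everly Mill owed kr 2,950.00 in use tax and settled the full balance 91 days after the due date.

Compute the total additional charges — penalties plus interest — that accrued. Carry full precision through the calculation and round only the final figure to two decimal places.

kr 286.34

Penalty periods: ⌈91/30⌉ = 4; penalty = 4 × 1.5% × kr 2,950.00 = kr 177.00
Interest: kr 2,950.00 × ((1 + 0.0004)^91 − 1) = kr 2,950.00 × 0.03706304… = kr 109.3360…
Penalties + interest = kr 177.0000 + kr 109.3360… = kr 286.34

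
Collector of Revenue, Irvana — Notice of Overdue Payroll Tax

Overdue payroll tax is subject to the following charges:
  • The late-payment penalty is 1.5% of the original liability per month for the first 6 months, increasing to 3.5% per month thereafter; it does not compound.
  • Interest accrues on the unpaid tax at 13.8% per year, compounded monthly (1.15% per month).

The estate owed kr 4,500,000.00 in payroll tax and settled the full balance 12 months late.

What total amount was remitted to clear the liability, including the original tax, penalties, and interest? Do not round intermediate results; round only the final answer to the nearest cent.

Penalty, months 1–6: 6 × 1.5% × kr 4,500,000.00 = kr 405,000.00
Penalty, months 7–12: 6 × 3.5% × kr 4,500,000.00 = kr 945,000.00
Interest: kr 4,500,000.00 × ((1 + 0.0115)^12 − 1) = kr 4,500,000.00 × 0.1470719… = kr 661,823.6019…
Total = kr 4,500,000.00 + kr 1,350,000.0000 + kr 661,823.6019… = kr 6,511,823.60

kr 6,511,823.60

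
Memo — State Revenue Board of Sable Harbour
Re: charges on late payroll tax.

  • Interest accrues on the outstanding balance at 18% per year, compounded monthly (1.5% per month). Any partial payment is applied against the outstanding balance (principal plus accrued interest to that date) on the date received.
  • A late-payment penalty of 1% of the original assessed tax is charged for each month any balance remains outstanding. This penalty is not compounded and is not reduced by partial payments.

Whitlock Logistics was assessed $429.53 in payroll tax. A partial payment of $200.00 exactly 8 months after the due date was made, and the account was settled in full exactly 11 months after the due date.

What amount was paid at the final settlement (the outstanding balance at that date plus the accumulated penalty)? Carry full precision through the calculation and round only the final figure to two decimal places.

$344.08

Balance at month 8: $429.5300 × (1 + 0.015)^8 = $483.8624…
After $200.00 payment: $483.8624… − $200.00 = $283.8624…
Balance at month 11: $283.8624… × (1 + 0.015)^3 = $296.8287…
Penalty: 11 × 1% × $429.53 = $47.25…
Final settlement = outstanding balance + penalty = $296.8287… + $47.25… = $344.08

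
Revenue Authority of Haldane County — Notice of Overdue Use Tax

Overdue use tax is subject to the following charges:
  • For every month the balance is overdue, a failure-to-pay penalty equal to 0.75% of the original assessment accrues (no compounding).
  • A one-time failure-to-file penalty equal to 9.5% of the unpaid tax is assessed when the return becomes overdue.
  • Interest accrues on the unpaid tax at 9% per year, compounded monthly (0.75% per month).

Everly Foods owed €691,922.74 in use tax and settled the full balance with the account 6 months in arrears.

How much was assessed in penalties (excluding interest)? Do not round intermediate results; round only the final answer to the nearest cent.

€96,869.18

Failure-to-file penalty: 9.5% × €691,922.74 = €65,732.66…
Failure-to-pay penalty = 0.75% × €691,922.74 × 6 mo = €31,136.52…
Total penalty = €65,732.66… + €31,136.52… = €96,869.18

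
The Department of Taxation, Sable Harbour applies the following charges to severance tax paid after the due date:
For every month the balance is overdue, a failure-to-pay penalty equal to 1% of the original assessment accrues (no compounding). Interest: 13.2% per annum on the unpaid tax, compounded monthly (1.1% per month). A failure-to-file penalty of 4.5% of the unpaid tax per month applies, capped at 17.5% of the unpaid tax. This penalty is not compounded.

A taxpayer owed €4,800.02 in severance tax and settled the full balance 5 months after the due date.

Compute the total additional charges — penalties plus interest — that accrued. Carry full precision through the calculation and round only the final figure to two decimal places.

€1,349.88

Failure-to-file: 5 × 4.5% × €4,800.02 = €1,080.00…, capped at 17.5% × €4,800.02 = €840.00…
Failure-to-pay penalty = 1% × €4,800.02 × 5 mo = €240.00…
Interest: €4,800.02 × ((1 + 0.011)^5 − 1) = €4,800.02 × 0.0562234… = €269.8734…
Penalties + interest = €1,080.0045 + €269.8734… = €1,349.88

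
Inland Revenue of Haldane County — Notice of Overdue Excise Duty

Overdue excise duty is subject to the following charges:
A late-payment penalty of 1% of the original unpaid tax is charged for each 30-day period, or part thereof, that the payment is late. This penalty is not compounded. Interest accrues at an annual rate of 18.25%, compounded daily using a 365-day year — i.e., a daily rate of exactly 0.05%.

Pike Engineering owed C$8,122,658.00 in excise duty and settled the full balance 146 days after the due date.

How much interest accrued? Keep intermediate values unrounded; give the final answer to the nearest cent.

Interest: C$8,122,658.00 × ((1 + 0.0005)^146 − 1) = C$8,122,658.00 × 0.07571091… = C$614,973.8414…

C$614,973.84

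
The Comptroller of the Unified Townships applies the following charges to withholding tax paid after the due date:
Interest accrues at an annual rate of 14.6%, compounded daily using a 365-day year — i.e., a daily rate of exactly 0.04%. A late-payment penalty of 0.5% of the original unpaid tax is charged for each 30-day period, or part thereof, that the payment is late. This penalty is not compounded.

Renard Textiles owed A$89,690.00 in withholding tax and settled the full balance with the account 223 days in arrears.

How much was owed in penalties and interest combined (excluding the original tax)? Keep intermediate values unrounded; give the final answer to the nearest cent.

A$11,953.86

Penalty periods: ⌈223/30⌉ = 8; penalty = 8 × 0.5% × A$89,690.00 = A$3,587.60
Interest: A$89,690.00 × ((1 + 0.0004)^223 − 1) = A$89,690.00 × 0.09327980… = A$8,366.2648…
Penalties + interest = A$3,587.6000 + A$8,366.2648… = A$11,953.86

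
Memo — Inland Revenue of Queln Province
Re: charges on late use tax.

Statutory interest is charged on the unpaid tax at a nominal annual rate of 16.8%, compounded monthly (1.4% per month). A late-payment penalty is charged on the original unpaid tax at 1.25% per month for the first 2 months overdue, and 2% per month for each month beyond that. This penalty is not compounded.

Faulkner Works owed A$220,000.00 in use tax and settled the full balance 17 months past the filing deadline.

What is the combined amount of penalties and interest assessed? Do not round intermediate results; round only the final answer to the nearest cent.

A$130,155.69

Penalty, months 1–2: 2 × 1.25% × A$220,000.00 = A$5,500.00
Penalty, months 3–17: 15 × 2% × A$220,000.00 = A$66,000.00
Interest: A$220,000.00 × ((1 + 0.014)^17 − 1) = A$220,000.00 × 0.2666168… = A$58,655.6901…
Penalties + interest = A$71,500.0000 + A$58,655.6901… = A$130,155.69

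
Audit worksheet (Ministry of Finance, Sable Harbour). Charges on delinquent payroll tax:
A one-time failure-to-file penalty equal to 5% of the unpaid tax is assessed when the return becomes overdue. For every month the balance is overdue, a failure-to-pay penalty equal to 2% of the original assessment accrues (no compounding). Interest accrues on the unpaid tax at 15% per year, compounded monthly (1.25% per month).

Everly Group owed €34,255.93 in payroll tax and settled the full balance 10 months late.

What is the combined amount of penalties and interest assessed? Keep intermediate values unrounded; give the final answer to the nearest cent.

€13,095.04

Failure-to-file penalty: 5% × €34,255.93 = €1,712.80…
Failure-to-pay penalty = 2% × €34,255.93 × 10 mo = €6,851.19…
Interest: €34,255.93 × ((1 + 0.0125)^10 − 1) = €34,255.93 × 0.1322708… = €4,531.0603…
Penalties + interest = €8,563.9825 + €4,531.0603… = €13,095.04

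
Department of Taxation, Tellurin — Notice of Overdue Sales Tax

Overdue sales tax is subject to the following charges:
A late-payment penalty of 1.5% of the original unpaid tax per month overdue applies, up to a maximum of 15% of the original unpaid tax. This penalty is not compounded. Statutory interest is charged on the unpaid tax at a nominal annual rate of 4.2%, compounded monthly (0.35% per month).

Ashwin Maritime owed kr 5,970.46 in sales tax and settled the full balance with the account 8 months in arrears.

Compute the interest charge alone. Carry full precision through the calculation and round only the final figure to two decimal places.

kr 169.24

Interest: kr 5,970.46 × ((1 + 0.0035)^8 − 1) = kr 5,970.46 × 0.0283454… = kr 169.2351…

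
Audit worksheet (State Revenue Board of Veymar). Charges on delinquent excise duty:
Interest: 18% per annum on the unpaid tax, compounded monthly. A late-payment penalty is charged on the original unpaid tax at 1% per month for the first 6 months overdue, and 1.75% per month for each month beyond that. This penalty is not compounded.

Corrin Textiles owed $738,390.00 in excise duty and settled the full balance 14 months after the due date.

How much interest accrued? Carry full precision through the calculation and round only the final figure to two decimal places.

Interest (18%/yr ÷ 12 = 1.5%/month): $738,390.00 × ((1 + 0.015)^14 − 1) = $171,126.1140…

$171,126.11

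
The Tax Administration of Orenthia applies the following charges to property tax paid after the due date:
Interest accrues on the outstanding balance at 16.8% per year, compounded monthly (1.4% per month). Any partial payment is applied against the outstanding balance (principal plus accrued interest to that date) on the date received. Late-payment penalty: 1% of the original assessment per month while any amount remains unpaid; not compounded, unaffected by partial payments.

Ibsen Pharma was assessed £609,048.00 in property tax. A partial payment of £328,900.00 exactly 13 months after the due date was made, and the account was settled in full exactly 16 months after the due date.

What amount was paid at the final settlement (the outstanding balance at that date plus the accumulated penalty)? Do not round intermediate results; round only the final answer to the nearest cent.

£515,319.08

Balance at month 13: £609,048.0000 × (1 + 0.014)^13 = £729,700.9915…
After £328,900.00 payment: £729,700.9915… − £328,900.00 = £400,800.9915…
Balance at month 16: £400,800.9915… × (1 + 0.014)^3 = £417,871.4039…
Penalty: 16 × 1% × £609,048.00 = £97,447.68
Final settlement = outstanding balance + penalty = £417,871.4039… + £97,447.68 = £515,319.08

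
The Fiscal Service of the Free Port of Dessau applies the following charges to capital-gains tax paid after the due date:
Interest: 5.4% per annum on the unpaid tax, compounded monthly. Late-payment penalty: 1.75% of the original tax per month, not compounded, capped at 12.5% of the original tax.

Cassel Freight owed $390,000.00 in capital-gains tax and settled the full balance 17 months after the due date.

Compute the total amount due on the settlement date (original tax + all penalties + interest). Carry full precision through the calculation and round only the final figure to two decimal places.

$469,683.61

Penalty (uncapped): 17 × 1.75% × $390,000.00 = $116,025.00; cap = 12.5% × $390,000.00 = $48,750.00 → penalty = $48,750.00
Interest (5.4%/yr ÷ 12 = 0.45%/month): $390,000.00 × ((1 + 0.0045)^17 − 1) = $30,933.6115…
Total = $390,000.00 + $48,750.0000 + $30,933.6115… = $469,683.61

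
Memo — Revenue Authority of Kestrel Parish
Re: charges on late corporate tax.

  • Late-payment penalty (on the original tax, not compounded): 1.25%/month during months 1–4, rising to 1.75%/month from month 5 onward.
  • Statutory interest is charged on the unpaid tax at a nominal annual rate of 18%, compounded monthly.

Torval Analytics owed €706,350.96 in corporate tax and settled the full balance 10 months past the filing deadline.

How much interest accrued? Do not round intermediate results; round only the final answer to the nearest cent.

Interest (18%/yr ÷ 12 = 1.5%/month): €706,350.96 × ((1 + 0.015)^10 − 1) = €113,398.1659…

€113,398.17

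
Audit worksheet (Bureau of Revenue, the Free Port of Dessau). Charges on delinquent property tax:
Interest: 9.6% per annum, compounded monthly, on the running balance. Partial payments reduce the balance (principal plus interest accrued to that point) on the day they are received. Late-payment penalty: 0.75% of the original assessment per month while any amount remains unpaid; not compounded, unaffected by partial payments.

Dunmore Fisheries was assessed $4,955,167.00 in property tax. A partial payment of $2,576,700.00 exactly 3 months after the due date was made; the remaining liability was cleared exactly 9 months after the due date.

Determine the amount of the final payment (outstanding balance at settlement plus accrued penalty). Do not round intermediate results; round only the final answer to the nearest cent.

Monthly rate = 9.6% ÷ 12 = 0.8%
Balance at month 3: $4,955,167.0000 × (1 + 0.008)^3 = $5,075,044.9371…
After $2,576,700.00 payment: $5,075,044.9371… − $2,576,700.00 = $2,498,344.9371…
Balance at month 9: $2,498,344.9371… × (1 + 0.008)^6 = $2,620,689.6423…
Penalty: 9 × 0.75% × $4,955,167.00 = $334,473.77…
Final settlement = outstanding balance + penalty = $2,620,689.6423… + $334,473.77… = $2,955,163.41

$2,955,163.41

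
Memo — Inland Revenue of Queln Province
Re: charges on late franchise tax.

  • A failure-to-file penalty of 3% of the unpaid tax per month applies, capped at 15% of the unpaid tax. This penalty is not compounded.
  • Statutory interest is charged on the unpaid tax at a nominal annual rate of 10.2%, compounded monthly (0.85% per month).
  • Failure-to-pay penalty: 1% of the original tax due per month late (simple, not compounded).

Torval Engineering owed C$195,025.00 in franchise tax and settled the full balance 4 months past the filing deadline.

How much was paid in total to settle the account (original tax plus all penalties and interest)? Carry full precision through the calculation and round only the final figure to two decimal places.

Failure-to-file: 4 × 3% × C$195,025.00 = C$23,403.00 (under the 15% cap)
Failure-to-pay penalty: 4 × 1% × C$195,025.00 = C$7,801.00
Interest: C$195,025.00 × ((1 + 0.0085)^4 − 1) = C$195,025.00 × 0.0344360… = C$6,715.8734…
Total = C$195,025.00 + C$31,204.0000 + C$6,715.8734… = C$232,944.87

C$232,944.87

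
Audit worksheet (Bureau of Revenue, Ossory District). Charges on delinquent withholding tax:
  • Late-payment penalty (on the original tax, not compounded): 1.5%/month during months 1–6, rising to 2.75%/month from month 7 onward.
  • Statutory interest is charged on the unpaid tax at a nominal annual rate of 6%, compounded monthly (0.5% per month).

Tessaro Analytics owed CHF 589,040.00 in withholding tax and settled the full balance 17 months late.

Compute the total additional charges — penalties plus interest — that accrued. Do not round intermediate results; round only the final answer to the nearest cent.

CHF 283,320.29

Penalty, months 1–6: 6 × 1.5% × CHF 589,040.00 = CHF 53,013.60
Penalty, months 7–17: 11 × 2.75% × CHF 589,040.00 = CHF 178,184.60
Interest: CHF 589,040.00 × ((1 + 0.005)^17 − 1) = CHF 589,040.00 × 0.0884865… = CHF 52,122.0921…
Penalties + interest = CHF 231,198.2000 + CHF 52,122.0921… = CHF 283,320.29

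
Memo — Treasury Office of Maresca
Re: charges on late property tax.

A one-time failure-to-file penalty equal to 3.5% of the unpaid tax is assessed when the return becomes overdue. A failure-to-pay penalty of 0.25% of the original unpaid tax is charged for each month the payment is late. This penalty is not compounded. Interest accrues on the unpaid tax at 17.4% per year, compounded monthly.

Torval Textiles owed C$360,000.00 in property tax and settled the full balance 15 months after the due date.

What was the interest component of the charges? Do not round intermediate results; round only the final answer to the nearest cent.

Interest (17.4%/yr ÷ 12 = 1.45%/month): C$360,000.00 × ((1 + 0.0145)^15 − 1) = C$86,769.2471…

C$86,769.25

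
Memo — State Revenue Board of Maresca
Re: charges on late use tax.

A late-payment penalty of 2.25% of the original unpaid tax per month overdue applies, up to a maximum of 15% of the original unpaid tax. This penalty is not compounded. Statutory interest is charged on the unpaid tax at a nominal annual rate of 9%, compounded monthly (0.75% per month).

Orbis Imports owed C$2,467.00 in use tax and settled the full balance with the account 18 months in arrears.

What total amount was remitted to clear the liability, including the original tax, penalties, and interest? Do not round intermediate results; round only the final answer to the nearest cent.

C$3,192.20

Penalty (uncapped): 18 × 2.25% × C$2,467.00 = C$999.14…; cap = 15% × C$2,467.00 = C$370.05 → penalty = C$370.05
Interest: C$2,467.00 × ((1 + 0.0075)^18 − 1) = C$2,467.00 × 0.1439604… = C$355.1503…
Total = C$2,467.00 + C$370.0500 + C$355.1503… = C$3,192.20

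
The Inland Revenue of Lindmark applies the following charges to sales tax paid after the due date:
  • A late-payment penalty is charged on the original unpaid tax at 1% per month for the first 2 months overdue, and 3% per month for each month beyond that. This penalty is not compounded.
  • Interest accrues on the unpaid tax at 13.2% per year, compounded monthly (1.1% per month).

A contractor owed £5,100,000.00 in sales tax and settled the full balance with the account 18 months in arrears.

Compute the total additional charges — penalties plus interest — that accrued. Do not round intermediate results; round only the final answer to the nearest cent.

£3,659,991.09

Penalty, months 1–2: 2 × 1% × £5,100,000.00 = £102,000.00
Penalty, months 3–18: 16 × 3% × £5,100,000.00 = £2,448,000.00
Interest: £5,100,000.00 × ((1 + 0.011)^18 − 1) = £5,100,000.00 × 0.2176453… = £1,109,991.0854…
Penalties + interest = £2,550,000.0000 + £1,109,991.0854… = £3,659,991.09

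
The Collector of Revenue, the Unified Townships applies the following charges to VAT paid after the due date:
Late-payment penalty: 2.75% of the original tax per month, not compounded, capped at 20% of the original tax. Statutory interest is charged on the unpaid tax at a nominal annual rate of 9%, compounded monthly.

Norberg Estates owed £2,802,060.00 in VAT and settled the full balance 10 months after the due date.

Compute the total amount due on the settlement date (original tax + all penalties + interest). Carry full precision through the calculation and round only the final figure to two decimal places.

Penalty (uncapped): 10 × 2.75% × £2,802,060.00 = £770,566.50; cap = 20% × £2,802,060.00 = £560,412.00 → penalty = £560,412.00
Interest (9%/yr ÷ 12 = 0.75%/month): £2,802,060.00 × ((1 + 0.0075)^10 − 1) = £217,390.9474…
Total = £2,802,060.00 + £560,412.0000 + £217,390.9474… = £3,579,862.95

£3,579,862.95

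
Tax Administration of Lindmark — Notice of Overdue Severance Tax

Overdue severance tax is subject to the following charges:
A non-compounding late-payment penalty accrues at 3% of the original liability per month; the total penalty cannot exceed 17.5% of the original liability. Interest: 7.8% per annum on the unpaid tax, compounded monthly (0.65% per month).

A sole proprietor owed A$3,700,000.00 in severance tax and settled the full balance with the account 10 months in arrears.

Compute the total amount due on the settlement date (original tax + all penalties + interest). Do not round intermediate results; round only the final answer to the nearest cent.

A$4,595,157.96

Penalty (uncapped): 10 × 3% × A$3,700,000.00 = A$1,110,000.00; cap = 17.5% × A$3,700,000.00 = A$647,500.00 → penalty = A$647,500.00
Interest: A$3,700,000.00 × ((1 + 0.0065)^10 − 1) = A$3,700,000.00 × 0.0669346… = A$247,657.9564…
Total = A$3,700,000.00 + A$647,500.0000 + A$247,657.9564… = A$4,595,157.96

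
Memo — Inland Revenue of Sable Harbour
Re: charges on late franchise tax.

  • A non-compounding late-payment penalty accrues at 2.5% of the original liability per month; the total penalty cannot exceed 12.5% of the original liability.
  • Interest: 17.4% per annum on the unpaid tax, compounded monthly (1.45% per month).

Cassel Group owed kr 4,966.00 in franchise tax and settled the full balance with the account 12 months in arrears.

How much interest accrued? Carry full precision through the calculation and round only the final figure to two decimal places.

Interest: kr 4,966.00 × ((1 + 0.0145)^12 − 1) = kr 4,966.00 × 0.1885696… = kr 936.4366…

kr 936.44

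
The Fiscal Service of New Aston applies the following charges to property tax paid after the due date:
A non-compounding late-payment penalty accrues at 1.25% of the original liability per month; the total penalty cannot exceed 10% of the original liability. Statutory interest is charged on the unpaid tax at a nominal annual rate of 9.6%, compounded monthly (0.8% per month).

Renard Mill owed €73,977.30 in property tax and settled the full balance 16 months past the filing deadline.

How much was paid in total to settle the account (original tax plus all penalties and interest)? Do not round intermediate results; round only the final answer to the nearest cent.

€91,434.04

Penalty (uncapped): 16 × 1.25% × €73,977.30 = €14,795.46; cap = 10% × €73,977.30 = €7,397.73 → penalty = €7,397.73
Interest: €73,977.30 × ((1 + 0.008)^16 − 1) = €73,977.30 × 0.1359743… = €10,059.0131…
Total = €73,977.30 + €7,397.7300 + €10,059.0131… = €91,434.04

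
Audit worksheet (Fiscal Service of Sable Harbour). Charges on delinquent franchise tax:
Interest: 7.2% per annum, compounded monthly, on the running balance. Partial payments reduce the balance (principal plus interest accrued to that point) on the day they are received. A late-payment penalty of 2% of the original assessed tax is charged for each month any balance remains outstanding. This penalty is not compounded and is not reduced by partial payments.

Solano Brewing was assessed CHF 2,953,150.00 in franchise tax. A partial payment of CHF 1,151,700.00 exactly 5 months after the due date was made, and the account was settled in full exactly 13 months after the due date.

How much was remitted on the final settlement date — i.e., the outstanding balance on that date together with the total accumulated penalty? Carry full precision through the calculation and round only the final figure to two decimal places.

CHF 2,751,635.80

Monthly rate = 7.2% ÷ 12 = 0.6%
Balance at month 5: CHF 2,953,150.0000 × (1 + 0.006)^5 = CHF 3,042,814.0320…
After CHF 1,151,700.00 payment: CHF 3,042,814.0320… − CHF 1,151,700.00 = CHF 1,891,114.0320…
Balance at month 13: CHF 1,891,114.0320… × (1 + 0.006)^8 = CHF 1,983,816.7957…
Penalty: 13 × 2% × CHF 2,953,150.00 = CHF 767,819.00
Final settlement = outstanding balance + penalty = CHF 1,983,816.7957… + CHF 767,819.00 = CHF 2,751,635.80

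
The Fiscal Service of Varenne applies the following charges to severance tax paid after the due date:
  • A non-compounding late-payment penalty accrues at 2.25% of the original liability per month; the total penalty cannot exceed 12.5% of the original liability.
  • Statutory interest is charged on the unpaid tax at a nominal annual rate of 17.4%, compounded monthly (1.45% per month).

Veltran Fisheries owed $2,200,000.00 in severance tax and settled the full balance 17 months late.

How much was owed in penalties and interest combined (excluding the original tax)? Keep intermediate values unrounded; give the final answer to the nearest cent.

Penalty (uncapped): 17 × 2.25% × $2,200,000.00 = $841,500.00; cap = 12.5% × $2,200,000.00 = $275,000.00 → penalty = $275,000.00
Interest: $2,200,000.00 × ((1 + 0.0145)^17 − 1) = $2,200,000.00 × 0.2772764… = $610,007.9856…
Penalties + interest = $275,000.0000 + $610,007.9856… = $885,007.99

$885,007.99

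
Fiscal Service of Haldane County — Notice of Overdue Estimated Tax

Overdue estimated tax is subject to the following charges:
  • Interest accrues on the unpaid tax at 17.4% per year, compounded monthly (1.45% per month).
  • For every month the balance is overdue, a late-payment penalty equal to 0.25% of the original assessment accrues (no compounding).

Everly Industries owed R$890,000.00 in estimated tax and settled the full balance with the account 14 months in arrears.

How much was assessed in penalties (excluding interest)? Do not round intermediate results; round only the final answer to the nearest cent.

R$31,150.00

Late-payment penalty: 14 × 0.25% × R$890,000.00 = R$31,150.00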